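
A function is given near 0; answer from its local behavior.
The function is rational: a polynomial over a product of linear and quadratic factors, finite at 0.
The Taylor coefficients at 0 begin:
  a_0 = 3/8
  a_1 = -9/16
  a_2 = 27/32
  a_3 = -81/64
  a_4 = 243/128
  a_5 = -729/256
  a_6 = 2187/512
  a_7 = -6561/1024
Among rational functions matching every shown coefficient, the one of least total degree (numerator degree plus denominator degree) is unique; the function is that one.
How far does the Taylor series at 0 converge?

No rational of total degree below 1 reproduces all 8 coefficients; solving the [0/1] Pade equations on them gives f(θ) = 1/(4*(θ + 2/3)), whose expansion matches every shown term.
Denominator factor (θ + 2/3): pole of order 1 at -2/3, modulus 2/3.
The radius of convergence is the smallest modulus among the singular points: 2/3.

The radius of convergence is 2/3.


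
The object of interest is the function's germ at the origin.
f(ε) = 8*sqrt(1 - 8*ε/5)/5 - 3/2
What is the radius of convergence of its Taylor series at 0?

The radius of convergence is 5/8.

Branch term (8/5)*sqrt(1 - ε/(5/8)): its argument vanishes at ε = 5/8, a square-root branch point, modulus 5/8.
The radius of convergence is the smallest modulus among the singular points: 5/8.


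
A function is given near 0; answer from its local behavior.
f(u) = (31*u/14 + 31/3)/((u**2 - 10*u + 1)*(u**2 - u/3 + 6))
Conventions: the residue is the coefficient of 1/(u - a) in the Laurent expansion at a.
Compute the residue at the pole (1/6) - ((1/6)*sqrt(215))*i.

The factor u**2 - u/3 + 6 splits as (u - a)(u - a') with a = (1/6) - ((1/6)*sqrt(215))*i, a' = (1/6) + ((1/6)*sqrt(215))*i. At the order-1 pole a set g(u) = (u - a)*f(u) = [(31*u/14 + 31/3)/(u**2 - 10*u + 1)] / (u - a').
Simple pole: residue = g(a) at a = (1/6) - ((1/6)*sqrt(215))*i, which is (11191/151648) - ((150133/32604320)*sqrt(215))*i.

The residue is (11191/151648) - ((150133/32604320)*sqrt(215))*i.


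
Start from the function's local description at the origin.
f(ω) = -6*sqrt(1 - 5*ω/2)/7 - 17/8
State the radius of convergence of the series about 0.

Branch term (-6/7)*sqrt(1 - ω/(2/5)): its argument vanishes at ω = 2/5, a square-root branch point, modulus 2/5.
The radius of convergence is the smallest modulus among the singular points: 2/5.

The radius of convergence is 2/5.


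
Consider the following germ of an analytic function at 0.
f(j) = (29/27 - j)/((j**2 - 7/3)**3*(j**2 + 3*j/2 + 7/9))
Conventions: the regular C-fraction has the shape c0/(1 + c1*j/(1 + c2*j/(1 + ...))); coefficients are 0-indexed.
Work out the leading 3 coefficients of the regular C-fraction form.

Taylor coefficients (expand at 0): a_0 = -261/2401, a_1 = 10449/33614, a_2 = -282123/470596.
c0 = a_0 = -261/2401. Peel one level at a time: if S = 1 + c*j/S' with S'(0) = 1, then c is the j-coefficient of S and S' = c*j/(S - 1).
S_1 = c0/f = 1 + (1161/406)*j + (31347/11774)*j^2 + ...; c1 = 1161/406.
S_2 = c1*j/(S_1 - 1) = 1 + (-27/29)*j + ...; c2 = -27/29.

The regular C-fraction coefficients are [-261/2401, 1161/406, -27/29].


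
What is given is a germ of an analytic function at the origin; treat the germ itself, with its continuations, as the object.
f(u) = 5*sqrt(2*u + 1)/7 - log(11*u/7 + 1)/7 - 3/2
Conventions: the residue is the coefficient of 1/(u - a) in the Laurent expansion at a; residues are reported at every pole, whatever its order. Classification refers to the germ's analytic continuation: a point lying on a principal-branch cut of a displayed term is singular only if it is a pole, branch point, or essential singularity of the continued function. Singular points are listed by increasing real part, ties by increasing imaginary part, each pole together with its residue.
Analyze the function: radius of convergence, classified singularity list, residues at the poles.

Radius of convergence at 0: 1/2.
At -7/11: a logarithmic branch point.
At -1/2: an algebraic (square-root) branch point.

Branch term (-1/7)*log(1 - u/(-7/11)): its argument vanishes at u = -7/11, a logarithmic branch point, modulus 7/11.
Branch term (5/7)*sqrt(1 - u/(-1/2)): its argument vanishes at u = -1/2, a square-root branch point, modulus 1/2.
The radius of convergence is the smallest modulus among the singular points: 1/2.
List the singular points by increasing real part (a conjugate pair: the negative imaginary part first).


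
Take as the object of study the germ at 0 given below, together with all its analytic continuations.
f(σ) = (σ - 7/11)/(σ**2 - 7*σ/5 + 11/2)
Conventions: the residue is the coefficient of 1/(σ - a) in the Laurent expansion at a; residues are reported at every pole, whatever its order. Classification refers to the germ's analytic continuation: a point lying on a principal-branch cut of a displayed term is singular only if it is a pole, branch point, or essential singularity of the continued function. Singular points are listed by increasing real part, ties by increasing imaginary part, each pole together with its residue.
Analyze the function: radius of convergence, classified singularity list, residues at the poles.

Radius of convergence at 0: (1/2)*sqrt(22).
At (7/10) - ((1/10)*sqrt(501))*i: a pole of order 1; residue (1/2) + ((7/11022)*sqrt(501))*i.
At (7/10) + ((1/10)*sqrt(501))*i: a pole of order 1; residue (1/2) - ((7/11022)*sqrt(501))*i.

Denominator factor (σ**2 - 7*σ/5 + 11/2): discriminant -501/25, complex-conjugate roots (7/10) + ((1/10)*sqrt(501))*i and (7/10) - ((1/10)*sqrt(501))*i; poles of order 1, moduli (1/2)*sqrt(22) and (1/2)*sqrt(22).
The radius of convergence is the smallest modulus among the singular points: (1/2)*sqrt(22).
The factor σ**2 - 7*σ/5 + 11/2 splits as (σ - a)(σ - a') with a = (7/10) - ((1/10)*sqrt(501))*i, a' = (7/10) + ((1/10)*sqrt(501))*i. At the order-1 pole a set g(σ) = (σ - a)*f(σ) = [σ - 7/11] / (σ - a').
Simple pole: residue = g(a) at a = (7/10) - ((1/10)*sqrt(501))*i, which is (1/2) + ((7/11022)*sqrt(501))*i.
The factor σ**2 - 7*σ/5 + 11/2 splits as (σ - a)(σ - a') with a = (7/10) + ((1/10)*sqrt(501))*i, a' = (7/10) - ((1/10)*sqrt(501))*i. At the order-1 pole a set g(σ) = (σ - a)*f(σ) = [σ - 7/11] / (σ - a').
Simple pole: residue = g(a) at a = (7/10) + ((1/10)*sqrt(501))*i, which is (1/2) - ((7/11022)*sqrt(501))*i.
List the singular points by increasing real part (a conjugate pair: the negative imaginary part first).


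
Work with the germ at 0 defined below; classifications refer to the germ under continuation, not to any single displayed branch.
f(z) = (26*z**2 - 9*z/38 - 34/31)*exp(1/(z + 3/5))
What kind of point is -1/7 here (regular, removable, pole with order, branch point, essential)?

There is no denominator, hence no pole anywhere.
The essential point of exp(1/(z - (-3/5))) is -3/5, not -1/7.
So the germ continues analytically to -1/7.

The point is a regular point.


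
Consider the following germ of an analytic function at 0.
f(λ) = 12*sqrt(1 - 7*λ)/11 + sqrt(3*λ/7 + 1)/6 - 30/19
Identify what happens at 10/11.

The point is a regular point.

There is no denominator, hence no pole anywhere.
Branch term sqrt(1 - λ/(-7/3)): argument at 10/11 is 107/77, nonzero, so 10/11 is not its branch point (a point on a principal cut is still regular for the continued germ).
Branch term sqrt(1 - λ/(1/7)): argument at 10/11 is -59/11, nonzero, so 10/11 is not its branch point (a point on a principal cut is still regular for the continued germ).
So the germ continues analytically to 10/11.


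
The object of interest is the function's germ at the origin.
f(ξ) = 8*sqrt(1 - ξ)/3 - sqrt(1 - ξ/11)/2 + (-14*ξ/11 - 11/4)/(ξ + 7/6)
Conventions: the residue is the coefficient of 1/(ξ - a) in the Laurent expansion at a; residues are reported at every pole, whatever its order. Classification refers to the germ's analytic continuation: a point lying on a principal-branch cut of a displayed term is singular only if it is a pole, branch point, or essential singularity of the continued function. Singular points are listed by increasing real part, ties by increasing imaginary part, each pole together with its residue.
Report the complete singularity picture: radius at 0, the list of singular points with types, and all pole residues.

Denominator factor (ξ + 7/6): pole of order 1 at -7/6, modulus 7/6.
Branch term (-1/2)*sqrt(1 - ξ/(11)): its argument vanishes at ξ = 11, a square-root branch point, modulus 11.
Branch term (8/3)*sqrt(1 - ξ/(1)): its argument vanishes at ξ = 1, a square-root branch point, modulus 1.
The radius of convergence is the smallest modulus among the singular points: 1.
The branch terms are analytic at -7/6 and contribute nothing to the residue; only the rational part matters.
At the order-1 pole -7/6 set g(ξ) = (ξ - (-7/6))*(rational part) = -14*ξ/11 - 11/4.
Simple pole: residue = g(a) at a = -7/6, which is -167/132.
List the singular points by increasing real part (a conjugate pair: the negative imaginary part first).

Radius of convergence at 0: 1.
At -7/6: a pole of order 1; residue -167/132.
At 1: an algebraic (square-root) branch point.
At 11: an algebraic (square-root) branch point.


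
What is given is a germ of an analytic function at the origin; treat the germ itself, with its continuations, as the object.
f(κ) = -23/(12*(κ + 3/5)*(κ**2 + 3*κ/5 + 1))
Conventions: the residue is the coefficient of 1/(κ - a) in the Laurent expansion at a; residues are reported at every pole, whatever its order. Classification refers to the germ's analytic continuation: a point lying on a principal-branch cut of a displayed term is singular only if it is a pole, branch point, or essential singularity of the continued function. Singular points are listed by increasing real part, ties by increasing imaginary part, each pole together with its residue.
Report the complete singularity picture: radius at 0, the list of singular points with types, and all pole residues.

Radius of convergence at 0: 3/5.
At -3/5: a pole of order 1; residue -23/12.
At (-3/10) - ((1/10)*sqrt(91))*i: a pole of order 1; residue (23/24) - ((23/728)*sqrt(91))*i.
At (-3/10) + ((1/10)*sqrt(91))*i: a pole of order 1; residue (23/24) + ((23/728)*sqrt(91))*i.

Denominator factor (κ**2 + 3*κ/5 + 1): discriminant -91/25, complex-conjugate roots (-3/10) + ((1/10)*sqrt(91))*i and (-3/10) - ((1/10)*sqrt(91))*i; poles of order 1, moduli 1 and 1.
Denominator factor (κ + 3/5): pole of order 1 at -3/5, modulus 3/5.
The radius of convergence is the smallest modulus among the singular points: 3/5.
At the order-1 pole -3/5 set g(κ) = (κ - (-3/5))*f(κ) = -23/(12*(κ**2 + 3*κ/5 + 1)).
Simple pole: residue = g(a) at a = -3/5, which is -23/12.
The factor κ**2 + 3*κ/5 + 1 splits as (κ - a)(κ - a') with a = (-3/10) - ((1/10)*sqrt(91))*i, a' = (-3/10) + ((1/10)*sqrt(91))*i. At the order-1 pole a set g(κ) = (κ - a)*f(κ) = [-23/(12*(κ + 3/5))] / (κ - a').
Simple pole: residue = g(a) at a = (-3/10) - ((1/10)*sqrt(91))*i, which is (23/24) - ((23/728)*sqrt(91))*i.
The factor κ**2 + 3*κ/5 + 1 splits as (κ - a)(κ - a') with a = (-3/10) + ((1/10)*sqrt(91))*i, a' = (-3/10) - ((1/10)*sqrt(91))*i. At the order-1 pole a set g(κ) = (κ - a)*f(κ) = [-23/(12*(κ + 3/5))] / (κ - a').
Simple pole: residue = g(a) at a = (-3/10) + ((1/10)*sqrt(91))*i, which is (23/24) + ((23/728)*sqrt(91))*i.
List the singular points by increasing real part (a conjugate pair: the negative imaginary part first).


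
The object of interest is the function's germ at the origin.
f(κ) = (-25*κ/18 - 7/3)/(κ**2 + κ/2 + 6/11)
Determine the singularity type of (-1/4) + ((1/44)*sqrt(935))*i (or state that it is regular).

The point is a pole of order 1.

The denominator factor κ**2 + κ/2 + 6/11 vanishes at (-1/4) + ((1/44)*sqrt(935))*i and appears to the power 1; the numerator there equals (-143/72) - ((25/792)*sqrt(935))*i, nonzero, and no other factor vanishes.
Hence a pole whose order is the multiplicity, 1.


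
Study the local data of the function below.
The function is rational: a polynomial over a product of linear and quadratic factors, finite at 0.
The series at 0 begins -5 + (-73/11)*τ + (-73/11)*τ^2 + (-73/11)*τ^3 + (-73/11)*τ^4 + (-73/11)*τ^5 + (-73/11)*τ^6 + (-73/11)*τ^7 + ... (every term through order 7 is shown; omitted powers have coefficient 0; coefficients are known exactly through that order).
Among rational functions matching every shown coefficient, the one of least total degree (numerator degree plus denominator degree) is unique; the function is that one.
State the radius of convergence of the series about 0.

The radius of convergence is 1.

No rational of total degree below 2 reproduces all 8 coefficients; solving the [1/1] Pade equations on them gives f(τ) = (18*τ/11 + 5)/(τ - 1), whose expansion matches every shown term.
Denominator factor (τ - 1): pole of order 1 at 1, modulus 1.
The radius of convergence is the smallest modulus among the singular points: 1.


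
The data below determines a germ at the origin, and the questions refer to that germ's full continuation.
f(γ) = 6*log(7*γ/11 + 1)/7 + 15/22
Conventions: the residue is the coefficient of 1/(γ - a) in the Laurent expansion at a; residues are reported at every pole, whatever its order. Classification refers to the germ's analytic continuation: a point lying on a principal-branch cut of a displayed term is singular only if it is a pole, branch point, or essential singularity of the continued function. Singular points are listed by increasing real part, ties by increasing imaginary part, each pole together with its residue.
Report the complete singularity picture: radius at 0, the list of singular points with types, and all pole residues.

Radius of convergence at 0: 11/7.
At -11/7: a logarithmic branch point.

Branch term (6/7)*log(1 - γ/(-11/7)): its argument vanishes at γ = -11/7, a logarithmic branch point, modulus 11/7.
The radius of convergence is the smallest modulus among the singular points: 11/7.


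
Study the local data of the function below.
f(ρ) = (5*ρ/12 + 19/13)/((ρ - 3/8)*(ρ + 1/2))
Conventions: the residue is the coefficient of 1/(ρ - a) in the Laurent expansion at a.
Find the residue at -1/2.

At the order-1 pole -1/2 set g(ρ) = (ρ - (-1/2))*f(ρ) = (5*ρ/12 + 19/13)/(ρ - 3/8).
Simple pole: residue = g(a) at a = -1/2, which is -391/273.

The residue is -391/273.


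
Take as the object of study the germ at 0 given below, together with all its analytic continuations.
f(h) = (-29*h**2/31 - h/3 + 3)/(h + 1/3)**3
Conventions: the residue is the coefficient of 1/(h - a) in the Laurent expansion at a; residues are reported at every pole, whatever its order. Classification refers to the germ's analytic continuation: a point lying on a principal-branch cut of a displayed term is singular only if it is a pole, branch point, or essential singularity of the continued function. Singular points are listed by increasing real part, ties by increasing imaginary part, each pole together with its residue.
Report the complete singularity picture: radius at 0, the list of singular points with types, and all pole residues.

Denominator factor (h + 1/3)^3: pole of order 3 at -1/3, modulus 1/3.
The radius of convergence is the smallest modulus among the singular points: 1/3.
At the order-3 pole -1/3 set g(h) = (h - (-1/3))^3*f(h) = -29*h**2/31 - h/3 + 3.
Order-3 pole: residue = g''(a)/2; g''(-1/3) = -58/31, so the residue is -29/31.

Radius of convergence at 0: 1/3.
At -1/3: a pole of order 3; residue -29/31.


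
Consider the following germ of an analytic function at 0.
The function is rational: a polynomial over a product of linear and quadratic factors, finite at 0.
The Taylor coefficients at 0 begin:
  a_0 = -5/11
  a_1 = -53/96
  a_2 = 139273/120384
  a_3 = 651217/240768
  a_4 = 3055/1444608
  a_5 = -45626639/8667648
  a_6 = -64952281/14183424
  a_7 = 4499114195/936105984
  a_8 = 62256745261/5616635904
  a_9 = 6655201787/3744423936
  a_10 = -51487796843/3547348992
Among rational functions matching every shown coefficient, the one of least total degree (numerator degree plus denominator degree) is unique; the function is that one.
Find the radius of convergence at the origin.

The radius of convergence is 1.

No rational of total degree below 9 reproduces all 11 coefficients; solving the [2/7] Pade equations on them gives f(n) = (40*n**2/19 + 27*n/16 - 30/11)/((n + 6)*(n**2 - 2*n/3 + 1)**3), whose expansion matches every shown term.
Denominator factor (n + 6): pole of order 1 at -6, modulus 6.
Denominator factor (n**2 - 2*n/3 + 1)^3: discriminant -32/9, complex-conjugate roots (1/3) + ((2/3)*sqrt(2))*i and (1/3) - ((2/3)*sqrt(2))*i; poles of order 3, moduli 1 and 1.
The radius of convergence is the smallest modulus among the singular points: 1.


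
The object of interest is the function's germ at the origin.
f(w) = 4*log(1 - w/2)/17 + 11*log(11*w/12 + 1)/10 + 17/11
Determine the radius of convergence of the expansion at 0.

The radius of convergence is 12/11.

Branch term (4/17)*log(1 - w/(2)): its argument vanishes at w = 2, a logarithmic branch point, modulus 2.
Branch term (11/10)*log(1 - w/(-12/11)): its argument vanishes at w = -12/11, a logarithmic branch point, modulus 12/11.
The radius of convergence is the smallest modulus among the singular points: 12/11.


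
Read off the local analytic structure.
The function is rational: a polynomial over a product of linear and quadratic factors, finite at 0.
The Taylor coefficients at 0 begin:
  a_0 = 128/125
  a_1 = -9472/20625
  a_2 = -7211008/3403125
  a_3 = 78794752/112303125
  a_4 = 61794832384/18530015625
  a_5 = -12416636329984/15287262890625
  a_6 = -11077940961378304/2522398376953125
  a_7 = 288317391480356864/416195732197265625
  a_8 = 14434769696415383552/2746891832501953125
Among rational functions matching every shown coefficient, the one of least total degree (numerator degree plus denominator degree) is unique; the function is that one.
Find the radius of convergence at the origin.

The radius of convergence is (1/2)*sqrt(5).

No rational of total degree below 7 reproduces all 9 coefficients; solving the [0/7] Pade equations on them gives f(z) = 3/((z + 3/2)*(z**2 - z/11 + 5/4)**3), whose expansion matches every shown term.
Denominator factor (z**2 - z/11 + 5/4)^3: discriminant -604/121, complex-conjugate roots (1/22) + ((1/11)*sqrt(151))*i and (1/22) - ((1/11)*sqrt(151))*i; poles of order 3, moduli (1/2)*sqrt(5) and (1/2)*sqrt(5).
Denominator factor (z + 3/2): pole of order 1 at -3/2, modulus 3/2.
The radius of convergence is the smallest modulus among the singular points: (1/2)*sqrt(5).


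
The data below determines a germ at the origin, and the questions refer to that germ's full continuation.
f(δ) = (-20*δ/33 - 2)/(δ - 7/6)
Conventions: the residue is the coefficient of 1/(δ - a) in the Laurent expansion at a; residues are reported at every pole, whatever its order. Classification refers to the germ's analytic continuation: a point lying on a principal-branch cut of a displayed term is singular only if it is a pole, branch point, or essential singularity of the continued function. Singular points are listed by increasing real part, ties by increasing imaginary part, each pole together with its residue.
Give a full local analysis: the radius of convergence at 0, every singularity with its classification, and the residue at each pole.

Denominator factor (δ - 7/6): pole of order 1 at 7/6, modulus 7/6.
The radius of convergence is the smallest modulus among the singular points: 7/6.
At the order-1 pole 7/6 set g(δ) = (δ - (7/6))*f(δ) = -20*δ/33 - 2.
Simple pole: residue = g(a) at a = 7/6, which is -268/99.

Radius of convergence at 0: 7/6.
At 7/6: a pole of order 1; residue -268/99.


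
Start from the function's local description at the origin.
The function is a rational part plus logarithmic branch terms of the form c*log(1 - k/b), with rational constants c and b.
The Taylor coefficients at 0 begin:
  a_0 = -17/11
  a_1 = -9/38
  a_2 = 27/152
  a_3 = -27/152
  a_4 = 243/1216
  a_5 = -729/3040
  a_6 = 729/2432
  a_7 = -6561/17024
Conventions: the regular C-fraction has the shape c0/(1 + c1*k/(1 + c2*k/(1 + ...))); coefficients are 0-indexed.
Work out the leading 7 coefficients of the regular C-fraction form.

Taylor coefficients (read off): a_0 = -17/11, a_1 = -9/38, a_2 = 27/152, a_3 = -27/152, a_4 = 243/1216, a_5 = -729/3040, a_6 = 729/2432.
c0 = a_0 = -17/11. Peel one level at a time: if S = 1 + c*k/S' with S'(0) = 1, then c is the k-coefficient of S and S' = c*k/(S - 1).
S_1 = c0/f = 1 + (-99/646)*k + (115533/834632)*k^2 + ...; c1 = -99/646.
S_2 = c1*k/(S_1 - 1) = 1 + (1167/1292)*k + (-3/16)*k^2 + ...; c2 = 1167/1292.
S_3 = c2*k/(S_2 - 1) = 1 + (323/1556)*k + (-68153/605284)*k^2 + ...; c3 = 323/1556.
S_4 = c3*k/(S_3 - 1) = 1 + (211/389)*k + (-3/20)*k^2 + ...; c4 = 211/389.
S_5 = c4*k/(S_4 - 1) = 1 + (1167/4220)*k + (-1165833/8904200)*k^2 + ...; c5 = 1167/4220.
S_6 = c5*k/(S_5 - 1) = 1 + (999/2110)*k + ...; c6 = 999/2110.

The regular C-fraction coefficients are [-17/11, -99/646, 1167/1292, 323/1556, 211/389, 1167/4220, 999/2110].


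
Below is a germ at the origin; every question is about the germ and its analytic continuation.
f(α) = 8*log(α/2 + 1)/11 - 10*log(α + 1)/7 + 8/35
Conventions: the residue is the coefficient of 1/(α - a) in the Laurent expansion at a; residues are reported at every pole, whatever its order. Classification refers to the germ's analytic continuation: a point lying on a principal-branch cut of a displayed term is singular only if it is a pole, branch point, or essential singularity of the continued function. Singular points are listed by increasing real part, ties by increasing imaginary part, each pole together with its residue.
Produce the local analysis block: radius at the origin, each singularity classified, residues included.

Radius of convergence at 0: 1.
At -2: a logarithmic branch point.
At -1: a logarithmic branch point.

Branch term (-10/7)*log(1 - α/(-1)): its argument vanishes at α = -1, a logarithmic branch point, modulus 1.
Branch term (8/11)*log(1 - α/(-2)): its argument vanishes at α = -2, a logarithmic branch point, modulus 2.
The radius of convergence is the smallest modulus among the singular points: 1.
List the singular points by increasing real part (a conjugate pair: the negative imaginary part first).


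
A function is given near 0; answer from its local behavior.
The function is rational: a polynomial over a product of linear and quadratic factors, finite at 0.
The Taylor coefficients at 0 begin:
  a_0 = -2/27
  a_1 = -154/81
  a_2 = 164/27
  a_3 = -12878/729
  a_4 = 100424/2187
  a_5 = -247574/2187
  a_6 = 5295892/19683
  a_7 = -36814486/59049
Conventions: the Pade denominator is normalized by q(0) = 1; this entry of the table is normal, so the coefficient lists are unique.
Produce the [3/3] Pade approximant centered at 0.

Taylor coefficients needed (read off): a_0 = -2/27, a_1 = -154/81, a_2 = 164/27, a_3 = -12878/729, a_4 = 100424/2187, a_5 = -247574/2187, a_6 = 5295892/19683.
Write the denominator as Q(ε) = 1 + q1*ε + q2*ε^2 + q3*ε^3. Requiring Q*f - P = O(ε^7) with deg P <= 3 kills the coefficients of ε^4..ε^6 in Q*f:
  ε^4: a_4 + q1*a_3 + q2*a_2 + q3*a_1 = 0, i.e. 100424/2187 + (-12878/729)*q1 + (164/27)*q2 + (-154/81)*q3 = 0.
  ε^5: a_5 + q1*a_4 + q2*a_3 + q3*a_2 = 0, i.e. -247574/2187 + (100424/2187)*q1 + (-12878/729)*q2 + (164/27)*q3 = 0.
  ε^6: a_6 + q1*a_5 + q2*a_4 + q3*a_3 = 0, i.e. 5295892/19683 + (-247574/2187)*q1 + (100424/2187)*q2 + (-12878/729)*q3 = 0.
Solving this linear system: q1 = 199781891/56279040, q2 = 186323119/84418560, q3 = -60105299/33767424.
The numerator is Q*f truncated at degree 3: P0 = a_0 = -2/27; P1 = a_1 + q1*a_0 = -548092417/253255680; P2 = a_2 + q1*a_1 + q2*a_0 = -42471289/50651136; P3 = a_3 + q1*a_2 + q2*a_1 + q3*a_0 = -42471289/253255680.

The Pade approximant has numerator coefficients [-2/27, -548092417/253255680, -42471289/50651136, -42471289/253255680]; denominator coefficients [1, 199781891/56279040, 186323119/84418560, -60105299/33767424].


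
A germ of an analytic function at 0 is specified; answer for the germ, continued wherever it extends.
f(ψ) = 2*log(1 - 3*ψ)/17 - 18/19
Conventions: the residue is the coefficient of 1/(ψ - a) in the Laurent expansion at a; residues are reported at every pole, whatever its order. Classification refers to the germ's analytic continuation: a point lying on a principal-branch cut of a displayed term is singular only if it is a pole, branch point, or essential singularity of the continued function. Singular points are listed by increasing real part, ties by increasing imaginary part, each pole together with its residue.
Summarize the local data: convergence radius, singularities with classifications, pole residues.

Branch term (2/17)*log(1 - ψ/(1/3)): its argument vanishes at ψ = 1/3, a logarithmic branch point, modulus 1/3.
The radius of convergence is the smallest modulus among the singular points: 1/3.

Radius of convergence at 0: 1/3.
At 1/3: a logarithmic branch point.


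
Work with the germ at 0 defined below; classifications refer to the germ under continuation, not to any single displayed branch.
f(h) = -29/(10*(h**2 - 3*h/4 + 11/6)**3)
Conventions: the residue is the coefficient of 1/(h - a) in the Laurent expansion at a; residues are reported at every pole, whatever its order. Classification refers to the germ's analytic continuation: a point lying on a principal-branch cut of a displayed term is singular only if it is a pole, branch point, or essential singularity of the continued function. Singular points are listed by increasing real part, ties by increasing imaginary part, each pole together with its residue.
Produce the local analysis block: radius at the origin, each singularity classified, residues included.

Denominator factor (h**2 - 3*h/4 + 11/6)^3: discriminant -325/48, complex-conjugate roots (3/8) + ((5/24)*sqrt(39))*i and (3/8) - ((5/24)*sqrt(39))*i; poles of order 3, moduli (1/6)*sqrt(66) and (1/6)*sqrt(66).
The radius of convergence is the smallest modulus among the singular points: (1/6)*sqrt(66).
The factor h**2 - 3*h/4 + 11/6 splits as (h - a)(h - a') with a = (3/8) - ((5/24)*sqrt(39))*i, a' = (3/8) + ((5/24)*sqrt(39))*i. At the order-3 pole a set g(h) = (h - a)^3*f(h) = [-29/10] / (h - a')^3.
Order-3 pole: residue = g''(a)/2; g''((3/8) - ((5/24)*sqrt(39))*i) = -((1603584/34328125)*sqrt(39))*i, so the residue is -((801792/34328125)*sqrt(39))*i.
The factor h**2 - 3*h/4 + 11/6 splits as (h - a)(h - a') with a = (3/8) + ((5/24)*sqrt(39))*i, a' = (3/8) - ((5/24)*sqrt(39))*i. At the order-3 pole a set g(h) = (h - a)^3*f(h) = [-29/10] / (h - a')^3.
Order-3 pole: residue = g''(a)/2; g''((3/8) + ((5/24)*sqrt(39))*i) = ((1603584/34328125)*sqrt(39))*i, so the residue is ((801792/34328125)*sqrt(39))*i.
List the singular points by increasing real part (a conjugate pair: the negative imaginary part first).

Radius of convergence at 0: (1/6)*sqrt(66).
At (3/8) - ((5/24)*sqrt(39))*i: a pole of order 3; residue -((801792/34328125)*sqrt(39))*i.
At (3/8) + ((5/24)*sqrt(39))*i: a pole of order 3; residue ((801792/34328125)*sqrt(39))*i.


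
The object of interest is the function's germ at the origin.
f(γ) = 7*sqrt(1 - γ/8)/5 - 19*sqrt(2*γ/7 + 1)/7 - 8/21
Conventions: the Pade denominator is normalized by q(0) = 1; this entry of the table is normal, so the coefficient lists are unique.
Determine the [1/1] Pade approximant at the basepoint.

The Pade approximant has numerator coefficients [-178/105, -268763/476280]; denominator coefficients [1, 953/18144].

Taylor coefficients needed (expand at 0): a_0 = -178/105, a_1 = -1863/3920, a_2 = 21919/878080.
Write the denominator as Q(γ) = 1 + q1*γ. Requiring Q*f - P = O(γ^3) with deg P <= 1 kills the coefficients of γ^2..γ^2 in Q*f:
  γ^2: a_2 + q1*a_1 = 0, i.e. 21919/878080 + (-1863/3920)*q1 = 0.
Solving this linear system: q1 = 953/18144.
The numerator is Q*f truncated at degree 1: P0 = a_0 = -178/105; P1 = a_1 + q1*a_0 = -268763/476280.


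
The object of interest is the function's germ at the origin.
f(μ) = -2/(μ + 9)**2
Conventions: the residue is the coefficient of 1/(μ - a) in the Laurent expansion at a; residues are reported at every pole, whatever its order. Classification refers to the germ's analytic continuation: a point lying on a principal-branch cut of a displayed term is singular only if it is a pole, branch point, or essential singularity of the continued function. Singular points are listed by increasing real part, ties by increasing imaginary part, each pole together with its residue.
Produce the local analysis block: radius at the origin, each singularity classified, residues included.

Radius of convergence at 0: 9.
At -9: a pole of order 2; residue 0.

Denominator factor (μ + 9)^2: pole of order 2 at -9, modulus 9.
The radius of convergence is the smallest modulus among the singular points: 9.
At the order-2 pole -9 set g(μ) = (μ - (-9))^2*f(μ) = -2.
Order-2 pole: residue = g'(a); g'(-9) = 0, so the residue is 0.


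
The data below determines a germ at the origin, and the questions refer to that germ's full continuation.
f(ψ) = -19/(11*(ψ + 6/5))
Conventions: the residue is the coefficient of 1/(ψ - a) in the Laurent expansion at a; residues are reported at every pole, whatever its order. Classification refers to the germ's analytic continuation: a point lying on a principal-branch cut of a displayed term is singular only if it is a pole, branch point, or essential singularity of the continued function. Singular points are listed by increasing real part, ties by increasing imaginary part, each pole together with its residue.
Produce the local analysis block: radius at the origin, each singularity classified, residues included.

Denominator factor (ψ + 6/5): pole of order 1 at -6/5, modulus 6/5.
The radius of convergence is the smallest modulus among the singular points: 6/5.
At the order-1 pole -6/5 set g(ψ) = (ψ - (-6/5))*f(ψ) = -19/11.
Simple pole: residue = g(a) at a = -6/5, which is -19/11.

Radius of convergence at 0: 6/5.
At -6/5: a pole of order 1; residue -19/11.


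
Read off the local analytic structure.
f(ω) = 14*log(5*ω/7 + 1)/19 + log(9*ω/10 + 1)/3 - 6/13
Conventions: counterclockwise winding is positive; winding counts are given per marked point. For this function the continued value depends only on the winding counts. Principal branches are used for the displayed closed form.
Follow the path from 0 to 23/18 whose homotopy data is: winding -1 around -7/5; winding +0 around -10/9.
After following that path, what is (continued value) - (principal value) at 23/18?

The rational part is single-valued and drops out of the difference; each branch term changes only by its own monodromy.
(14/19)*log(1 - ω/(-7/5)): each positive loop around -7/5 adds 2*pi*i to the log, so winding -1 contributes (14/19)*(-1)*2*pi*i = -(28/19)*pi*i.
(1/3)*log(1 - ω/(-10/9)): winding 0 around -10/9, so this term returns to its principal value, contribution 0.
Summing the contributions at ω = 23/18 gives -(28/19)*pi*i.

Continued minus principal equals -(28/19)*pi*i.


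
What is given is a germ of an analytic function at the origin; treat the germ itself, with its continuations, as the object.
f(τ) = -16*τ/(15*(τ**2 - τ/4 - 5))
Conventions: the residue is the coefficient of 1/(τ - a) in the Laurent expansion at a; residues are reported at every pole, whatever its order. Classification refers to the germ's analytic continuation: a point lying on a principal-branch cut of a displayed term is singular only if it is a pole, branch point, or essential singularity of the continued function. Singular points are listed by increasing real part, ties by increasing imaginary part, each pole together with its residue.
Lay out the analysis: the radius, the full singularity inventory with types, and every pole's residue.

Radius of convergence at 0: -1/8 + (1/8)*sqrt(321).
At 1/8 - (1/8)*sqrt(321): a pole of order 1; residue -8/15 + (8/4815)*sqrt(321).
At 1/8 + (1/8)*sqrt(321): a pole of order 1; residue -8/15 - (8/4815)*sqrt(321).

Denominator factor (τ**2 - τ/4 - 5): discriminant 321/16, real irrational roots 1/8 + (1/8)*sqrt(321) and 1/8 - (1/8)*sqrt(321); poles of order 1, moduli 1/8 + (1/8)*sqrt(321) and -1/8 + (1/8)*sqrt(321).
The radius of convergence is the smallest modulus among the singular points: -1/8 + (1/8)*sqrt(321).
The factor τ**2 - τ/4 - 5 splits as (τ - a)(τ - a') with a = 1/8 - (1/8)*sqrt(321), a' = 1/8 + (1/8)*sqrt(321). At the order-1 pole a set g(τ) = (τ - a)*f(τ) = [-16*τ/15] / (τ - a').
Simple pole: residue = g(a) at a = 1/8 - (1/8)*sqrt(321), which is -8/15 + (8/4815)*sqrt(321).
The factor τ**2 - τ/4 - 5 splits as (τ - a)(τ - a') with a = 1/8 + (1/8)*sqrt(321), a' = 1/8 - (1/8)*sqrt(321). At the order-1 pole a set g(τ) = (τ - a)*f(τ) = [-16*τ/15] / (τ - a').
Simple pole: residue = g(a) at a = 1/8 + (1/8)*sqrt(321), which is -8/15 - (8/4815)*sqrt(321).
List the singular points by increasing real part (a conjugate pair: the negative imaginary part first).


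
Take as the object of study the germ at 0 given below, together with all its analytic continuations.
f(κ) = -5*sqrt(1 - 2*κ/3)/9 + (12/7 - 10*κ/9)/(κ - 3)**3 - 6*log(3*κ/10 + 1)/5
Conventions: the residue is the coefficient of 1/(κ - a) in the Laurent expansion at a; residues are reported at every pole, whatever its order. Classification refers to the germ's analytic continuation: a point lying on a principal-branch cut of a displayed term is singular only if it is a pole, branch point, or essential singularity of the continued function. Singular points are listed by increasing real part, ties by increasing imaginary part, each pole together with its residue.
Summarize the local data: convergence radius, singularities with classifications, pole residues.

Radius of convergence at 0: 3/2.
At -10/3: a logarithmic branch point.
At 3/2: an algebraic (square-root) branch point.
At 3: a pole of order 3; residue 0.

Denominator factor (κ - 3)^3: pole of order 3 at 3, modulus 3.
Branch term (-5/9)*sqrt(1 - κ/(3/2)): its argument vanishes at κ = 3/2, a square-root branch point, modulus 3/2.
Branch term (-6/5)*log(1 - κ/(-10/3)): its argument vanishes at κ = -10/3, a logarithmic branch point, modulus 10/3.
The radius of convergence is the smallest modulus among the singular points: 3/2.
The branch terms are analytic at 3 and contribute nothing to the residue; only the rational part matters.
At the order-3 pole 3 set g(κ) = (κ - (3))^3*(rational part) = 12/7 - 10*κ/9.
Order-3 pole: residue = g''(a)/2; g''(3) = 0, so the residue is 0.
List the singular points by increasing real part (a conjugate pair: the negative imaginary part first).


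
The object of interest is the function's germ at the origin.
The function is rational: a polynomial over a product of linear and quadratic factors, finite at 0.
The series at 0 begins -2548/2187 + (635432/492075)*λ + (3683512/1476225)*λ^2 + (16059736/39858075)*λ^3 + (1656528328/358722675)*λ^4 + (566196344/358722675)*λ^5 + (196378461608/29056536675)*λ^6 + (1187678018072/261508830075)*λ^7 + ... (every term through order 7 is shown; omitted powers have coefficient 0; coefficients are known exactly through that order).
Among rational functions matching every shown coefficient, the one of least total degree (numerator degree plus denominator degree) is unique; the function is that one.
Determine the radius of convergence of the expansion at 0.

No rational of total degree below 5 reproduces all 8 coefficients; solving the [2/3] Pade equations on them gives f(λ) = (-39*λ**2/7 - 32*λ/25 + 13/9)/((λ - 3/4)*(λ + 9/7)**2), whose expansion matches every shown term.
Denominator factor (λ - 3/4): pole of order 1 at 3/4, modulus 3/4.
Denominator factor (λ + 9/7)^2: pole of order 2 at -9/7, modulus 9/7.
The radius of convergence is the smallest modulus among the singular points: 3/4.

The radius of convergence is 3/4.


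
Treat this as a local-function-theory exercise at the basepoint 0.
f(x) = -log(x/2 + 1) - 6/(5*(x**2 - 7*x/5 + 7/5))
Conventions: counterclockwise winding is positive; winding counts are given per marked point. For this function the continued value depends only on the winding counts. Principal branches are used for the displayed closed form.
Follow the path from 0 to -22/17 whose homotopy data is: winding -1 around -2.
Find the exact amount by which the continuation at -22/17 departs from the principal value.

The rational part is single-valued and drops out of the difference; each branch term changes only by its own monodromy.
(-1)*log(1 - x/(-2)): each positive loop around -2 adds 2*pi*i to the log, so winding -1 contributes (-1)*(-1)*2*pi*i = (2)*pi*i.
Summing the contributions at x = -22/17 gives (2)*pi*i.

Continued minus principal equals (2)*pi*i.


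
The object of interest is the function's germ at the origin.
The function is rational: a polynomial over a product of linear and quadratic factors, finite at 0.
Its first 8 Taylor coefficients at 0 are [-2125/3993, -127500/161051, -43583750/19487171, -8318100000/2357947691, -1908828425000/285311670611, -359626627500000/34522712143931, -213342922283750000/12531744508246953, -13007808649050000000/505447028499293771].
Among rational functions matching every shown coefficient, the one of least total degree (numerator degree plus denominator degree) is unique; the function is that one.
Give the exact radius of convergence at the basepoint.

The radius of convergence is -3/11 + (7/110)*sqrt(290).

No rational of total degree below 6 reproduces all 8 coefficients; solving the [0/6] Pade equations on them gives f(λ) = 17/(24*(λ**2 + 6*λ/11 - 11/10)**3), whose expansion matches every shown term.
Denominator factor (λ**2 + 6*λ/11 - 11/10)^3: discriminant 2842/605, real irrational roots -3/11 + (7/110)*sqrt(290) and -3/11 - (7/110)*sqrt(290); poles of order 3, moduli -3/11 + (7/110)*sqrt(290) and 3/11 + (7/110)*sqrt(290).
The radius of convergence is the smallest modulus among the singular points: -3/11 + (7/110)*sqrt(290).


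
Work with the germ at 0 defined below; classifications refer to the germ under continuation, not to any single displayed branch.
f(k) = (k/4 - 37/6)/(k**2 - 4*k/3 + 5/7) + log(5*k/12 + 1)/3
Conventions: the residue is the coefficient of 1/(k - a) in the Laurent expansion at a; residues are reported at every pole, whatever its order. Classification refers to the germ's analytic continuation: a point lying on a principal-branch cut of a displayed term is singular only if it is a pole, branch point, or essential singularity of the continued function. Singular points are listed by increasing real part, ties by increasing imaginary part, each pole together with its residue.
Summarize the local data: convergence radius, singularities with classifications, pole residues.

Radius of convergence at 0: (1/7)*sqrt(35).
At -12/5: a logarithmic branch point.
At (2/3) - ((1/21)*sqrt(119))*i: a pole of order 1; residue (1/8) - ((9/17)*sqrt(119))*i.
At (2/3) + ((1/21)*sqrt(119))*i: a pole of order 1; residue (1/8) + ((9/17)*sqrt(119))*i.

Denominator factor (k**2 - 4*k/3 + 5/7): discriminant -68/63, complex-conjugate roots (2/3) + ((1/21)*sqrt(119))*i and (2/3) - ((1/21)*sqrt(119))*i; poles of order 1, moduli (1/7)*sqrt(35) and (1/7)*sqrt(35).
Branch term (1/3)*log(1 - k/(-12/5)): its argument vanishes at k = -12/5, a logarithmic branch point, modulus 12/5.
The radius of convergence is the smallest modulus among the singular points: (1/7)*sqrt(35).
The branch term is analytic at (2/3) - ((1/21)*sqrt(119))*i and contributes nothing to the residue; only the rational part matters.
The factor k**2 - 4*k/3 + 5/7 splits as (k - a)(k - a') with a = (2/3) - ((1/21)*sqrt(119))*i, a' = (2/3) + ((1/21)*sqrt(119))*i. At the order-1 pole a set g(k) = (k - a)*(rational part) = [k/4 - 37/6] / (k - a').
Simple pole: residue = g(a) at a = (2/3) - ((1/21)*sqrt(119))*i, which is (1/8) - ((9/17)*sqrt(119))*i.
The branch term is analytic at (2/3) + ((1/21)*sqrt(119))*i and contributes nothing to the residue; only the rational part matters.
The factor k**2 - 4*k/3 + 5/7 splits as (k - a)(k - a') with a = (2/3) + ((1/21)*sqrt(119))*i, a' = (2/3) - ((1/21)*sqrt(119))*i. At the order-1 pole a set g(k) = (k - a)*(rational part) = [k/4 - 37/6] / (k - a').
Simple pole: residue = g(a) at a = (2/3) + ((1/21)*sqrt(119))*i, which is (1/8) + ((9/17)*sqrt(119))*i.
List the singular points by increasing real part (a conjugate pair: the negative imaginary part first).
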